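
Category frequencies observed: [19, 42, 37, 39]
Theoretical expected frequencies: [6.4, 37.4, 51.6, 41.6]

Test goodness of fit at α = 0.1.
Chi-square goodness of fit test:
H₀: observed counts match expected distribution
H₁: observed counts differ from expected distribution
df = k - 1 = 3
χ² = Σ(O - E)²/E
   = (19 - 6.4)²/6.4 + (42 - 37.4)²/37.4 + (37 - 51.6)²/51.6 + (39 - 41.6)²/41.6
   = 24.806 + 0.566 + 4.131 + 0.163
   = 29.67
p-value < 0.0001

Since p-value < α = 0.1, we reject H₀.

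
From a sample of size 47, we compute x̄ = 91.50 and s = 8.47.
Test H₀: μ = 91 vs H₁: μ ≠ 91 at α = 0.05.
One-sample t-test:
H₀: μ = 91
H₁: μ ≠ 91
df = n - 1 = 46
t = (x̄ - μ₀) / (s/√n) = (91.50 - 91) / (8.47/√47) = 0.405
p-value = 0.6876

Since p-value > α = 0.05, we fail to reject H₀.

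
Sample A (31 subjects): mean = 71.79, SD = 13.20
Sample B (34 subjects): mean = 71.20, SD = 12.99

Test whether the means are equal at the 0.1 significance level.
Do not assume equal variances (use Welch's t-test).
Welch's two-sample t-test:
H₀: μ₁ = μ₂
H₁: μ₁ ≠ μ₂
s₁²/n₁ = 13.20²/31 = 5.6206,  s₂²/n₂ = 12.99²/34 = 4.9629
SE = √(s₁²/n₁ + s₂²/n₂) = √(5.6206 + 4.9629) = 3.2532
df (Welch-Satterthwaite) = (s₁²/n₁ + s₂²/n₂)² / [(s₁²/n₁)²/(n₁-1) + (s₂²/n₂)²/(n₂-1)] ≈ 62.25
t = (x̄₁ - x̄₂) / SE = (71.79 - 71.20) / 3.2532 = 0.59 / 3.2532 = 0.181
p-value = 0.8567

Since p-value > α = 0.1, we fail to reject H₀.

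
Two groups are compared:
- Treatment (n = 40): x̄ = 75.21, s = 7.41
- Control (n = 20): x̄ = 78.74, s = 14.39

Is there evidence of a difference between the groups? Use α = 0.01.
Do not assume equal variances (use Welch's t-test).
Welch's two-sample t-test:
H₀: μ₁ = μ₂
H₁: μ₁ ≠ μ₂
s₁²/n₁ = 7.41²/40 = 1.3727,  s₂²/n₂ = 14.39²/20 = 10.3536
SE = √(s₁²/n₁ + s₂²/n₂) = √(1.3727 + 10.3536) = 3.4244
df (Welch-Satterthwaite) = (s₁²/n₁ + s₂²/n₂)² / [(s₁²/n₁)²/(n₁-1) + (s₂²/n₂)²/(n₂-1)] ≈ 24.17
t = (x̄₁ - x̄₂) / SE = (75.21 - 78.74) / 3.4244 = -3.53 / 3.4244 = -1.031
p-value = 0.3128

Since p-value > α = 0.01, we fail to reject H₀.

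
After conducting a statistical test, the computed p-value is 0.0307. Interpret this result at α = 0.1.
Since p = 0.0307 < α = 0.1, reject H₀.
There is sufficient evidence to reject the null hypothesis; the result is statistically significant at the 0.1 level.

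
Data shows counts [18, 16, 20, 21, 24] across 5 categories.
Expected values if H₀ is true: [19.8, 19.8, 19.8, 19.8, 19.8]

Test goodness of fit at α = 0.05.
Chi-square goodness of fit test:
H₀: observed counts match expected distribution
H₁: observed counts differ from expected distribution
df = k - 1 = 4
χ² = Σ(O - E)²/E
   = (18 - 19.8)²/19.8 + (16 - 19.8)²/19.8 + (20 - 19.8)²/19.8 + (21 - 19.8)²/19.8 + (24 - 19.8)²/19.8
   = 0.164 + 0.729 + 0.002 + 0.073 + 0.891
   = 1.86
p-value = 0.7617

Since p-value > α = 0.05, we fail to reject H₀.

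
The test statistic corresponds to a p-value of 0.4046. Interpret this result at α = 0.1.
Since p = 0.4046 > α = 0.1, fail to reject H₀.
There is insufficient evidence to reject the null hypothesis; the result is not statistically significant at the 0.1 level.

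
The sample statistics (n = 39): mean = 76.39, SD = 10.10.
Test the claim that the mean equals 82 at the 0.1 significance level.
One-sample t-test:
H₀: μ = 82
H₁: μ ≠ 82
df = n - 1 = 38
t = (x̄ - μ₀) / (s/√n) = (76.39 - 82) / (10.10/√39) = -3.469
p-value = 0.0013

Since p-value < α = 0.1, we reject H₀.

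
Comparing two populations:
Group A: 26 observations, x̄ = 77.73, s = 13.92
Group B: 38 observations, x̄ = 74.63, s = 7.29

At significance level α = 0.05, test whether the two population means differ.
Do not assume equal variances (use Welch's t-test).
Welch's two-sample t-test:
H₀: μ₁ = μ₂
H₁: μ₁ ≠ μ₂
s₁²/n₁ = 13.92²/26 = 7.4526,  s₂²/n₂ = 7.29²/38 = 1.3985
SE = √(s₁²/n₁ + s₂²/n₂) = √(7.4526 + 1.3985) = 2.9751
df (Welch-Satterthwaite) = (s₁²/n₁ + s₂²/n₂)² / [(s₁²/n₁)²/(n₁-1) + (s₂²/n₂)²/(n₂-1)] ≈ 34.44
t = (x̄₁ - x̄₂) / SE = (77.73 - 74.63) / 2.9751 = 3.10 / 2.9751 = 1.042
p-value = 0.3047

Since p-value > α = 0.05, we fail to reject H₀.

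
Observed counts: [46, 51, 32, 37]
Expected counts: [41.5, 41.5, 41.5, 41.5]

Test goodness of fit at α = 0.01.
Chi-square goodness of fit test:
H₀: observed counts match expected distribution
H₁: observed counts differ from expected distribution
df = k - 1 = 3
χ² = Σ(O - E)²/E
   = (46 - 41.5)²/41.5 + (51 - 41.5)²/41.5 + (32 - 41.5)²/41.5 + (37 - 41.5)²/41.5
   = 0.488 + 2.175 + 2.175 + 0.488
   = 5.33
p-value = 0.1495

Since p-value > α = 0.01, we fail to reject H₀.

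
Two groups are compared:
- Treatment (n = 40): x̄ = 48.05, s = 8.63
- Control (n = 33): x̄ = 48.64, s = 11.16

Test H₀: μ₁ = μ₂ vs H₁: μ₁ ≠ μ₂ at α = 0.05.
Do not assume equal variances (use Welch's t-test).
Welch's two-sample t-test:
H₀: μ₁ = μ₂
H₁: μ₁ ≠ μ₂
s₁²/n₁ = 8.63²/40 = 1.8619,  s₂²/n₂ = 11.16²/33 = 3.7741
SE = √(s₁²/n₁ + s₂²/n₂) = √(1.8619 + 3.7741) = 2.3740
df (Welch-Satterthwaite) = (s₁²/n₁ + s₂²/n₂)² / [(s₁²/n₁)²/(n₁-1) + (s₂²/n₂)²/(n₂-1)] ≈ 59.48
t = (x̄₁ - x̄₂) / SE = (48.05 - 48.64) / 2.3740 = -0.59 / 2.3740 = -0.249
p-value = 0.8046

Since p-value > α = 0.05, we fail to reject H₀.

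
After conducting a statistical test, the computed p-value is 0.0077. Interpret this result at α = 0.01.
Since p = 0.0077 < α = 0.01, reject H₀.
There is sufficient evidence to reject the null hypothesis; the result is statistically significant at the 0.01 level.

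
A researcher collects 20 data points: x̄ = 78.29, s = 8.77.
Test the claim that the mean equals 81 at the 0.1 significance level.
One-sample t-test:
H₀: μ = 81
H₁: μ ≠ 81
df = n - 1 = 19
t = (x̄ - μ₀) / (s/√n) = (78.29 - 81) / (8.77/√20) = -1.382
p-value = 0.1830

Since p-value > α = 0.1, we fail to reject H₀.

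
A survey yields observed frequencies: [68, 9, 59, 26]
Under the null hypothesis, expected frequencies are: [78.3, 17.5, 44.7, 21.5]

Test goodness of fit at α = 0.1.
Chi-square goodness of fit test:
H₀: observed counts match expected distribution
H₁: observed counts differ from expected distribution
df = k - 1 = 3
χ² = Σ(O - E)²/E
   = (68 - 78.3)²/78.3 + (9 - 17.5)²/17.5 + (59 - 44.7)²/44.7 + (26 - 21.5)²/21.5
   = 1.355 + 4.129 + 4.575 + 0.942
   = 11.00
p-value = 0.0117

Since p-value < α = 0.1, we reject H₀.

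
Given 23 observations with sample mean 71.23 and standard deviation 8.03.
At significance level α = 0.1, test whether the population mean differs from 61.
One-sample t-test:
H₀: μ = 61
H₁: μ ≠ 61
df = n - 1 = 22
t = (x̄ - μ₀) / (s/√n) = (71.23 - 61) / (8.03/√23) = 6.110
p-value < 0.0001

Since p-value < α = 0.1, we reject H₀.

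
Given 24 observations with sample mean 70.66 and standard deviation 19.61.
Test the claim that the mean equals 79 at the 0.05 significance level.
One-sample t-test:
H₀: μ = 79
H₁: μ ≠ 79
df = n - 1 = 23
t = (x̄ - μ₀) / (s/√n) = (70.66 - 79) / (19.61/√24) = -2.084
p-value = 0.0485

Since p-value < α = 0.05, we reject H₀.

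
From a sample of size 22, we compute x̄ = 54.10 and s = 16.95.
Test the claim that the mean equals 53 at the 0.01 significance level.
One-sample t-test:
H₀: μ = 53
H₁: μ ≠ 53
df = n - 1 = 21
t = (x̄ - μ₀) / (s/√n) = (54.10 - 53) / (16.95/√22) = 0.304
p-value = 0.7638

Since p-value > α = 0.01, we fail to reject H₀.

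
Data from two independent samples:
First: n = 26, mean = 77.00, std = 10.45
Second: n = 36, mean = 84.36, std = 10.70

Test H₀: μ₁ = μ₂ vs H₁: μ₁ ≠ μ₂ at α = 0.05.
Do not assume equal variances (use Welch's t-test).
Welch's two-sample t-test:
H₀: μ₁ = μ₂
H₁: μ₁ ≠ μ₂
s₁²/n₁ = 10.45²/26 = 4.2001,  s₂²/n₂ = 10.70²/36 = 3.1803
SE = √(s₁²/n₁ + s₂²/n₂) = √(4.2001 + 3.1803) = 2.7167
df (Welch-Satterthwaite) = (s₁²/n₁ + s₂²/n₂)² / [(s₁²/n₁)²/(n₁-1) + (s₂²/n₂)²/(n₂-1)] ≈ 54.77
t = (x̄₁ - x̄₂) / SE = (77.00 - 84.36) / 2.7167 = -7.36 / 2.7167 = -2.709
p-value = 0.0090

Since p-value < α = 0.05, we reject H₀.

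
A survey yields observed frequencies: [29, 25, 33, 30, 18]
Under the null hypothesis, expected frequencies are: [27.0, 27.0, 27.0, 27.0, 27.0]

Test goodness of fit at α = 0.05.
Chi-square goodness of fit test:
H₀: observed counts match expected distribution
H₁: observed counts differ from expected distribution
df = k - 1 = 4
χ² = Σ(O - E)²/E
   = (29 - 27.0)²/27.0 + (25 - 27.0)²/27.0 + (33 - 27.0)²/27.0 + (30 - 27.0)²/27.0 + (18 - 27.0)²/27.0
   = 0.148 + 0.148 + 1.333 + 0.333 + 3.000
   = 4.96
p-value = 0.2911

Since p-value > α = 0.05, we fail to reject H₀.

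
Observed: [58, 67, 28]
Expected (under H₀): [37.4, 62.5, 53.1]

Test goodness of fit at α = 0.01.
Chi-square goodness of fit test:
H₀: observed counts match expected distribution
H₁: observed counts differ from expected distribution
df = k - 1 = 2
χ² = Σ(O - E)²/E
   = (58 - 37.4)²/37.4 + (67 - 62.5)²/62.5 + (28 - 53.1)²/53.1
   = 11.347 + 0.324 + 11.865
   = 23.54
p-value < 0.0001

Since p-value < α = 0.01, we reject H₀.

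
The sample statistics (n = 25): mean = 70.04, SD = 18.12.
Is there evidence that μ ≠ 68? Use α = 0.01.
One-sample t-test:
H₀: μ = 68
H₁: μ ≠ 68
df = n - 1 = 24
t = (x̄ - μ₀) / (s/√n) = (70.04 - 68) / (18.12/√25) = 0.563
p-value = 0.5787

Since p-value > α = 0.01, we fail to reject H₀.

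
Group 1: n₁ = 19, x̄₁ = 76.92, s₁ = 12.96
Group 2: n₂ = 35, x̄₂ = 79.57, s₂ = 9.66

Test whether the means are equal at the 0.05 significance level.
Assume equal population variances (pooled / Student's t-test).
Student's two-sample t-test (equal variances):
H₀: μ₁ = μ₂
H₁: μ₁ ≠ μ₂
df = n₁ + n₂ - 2 = 52
Pooled variance s_p² = [(n₁-1)s₁² + (n₂-1)s₂²] / (n₁ + n₂ - 2) = [(18)(12.96²) + (34)(9.66²)] / 52 = 119.1546
SE = √(s_p²(1/n₁ + 1/n₂)) = √(119.1546 × (1/19 + 1/35)) = 3.1106
t = (x̄₁ - x̄₂) / SE = (76.92 - 79.57) / 3.1106 = -2.65 / 3.1106 = -0.852
p-value = 0.3982

Since p-value > α = 0.05, we fail to reject H₀.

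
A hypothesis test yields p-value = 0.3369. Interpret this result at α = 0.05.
Since p = 0.3369 > α = 0.05, fail to reject H₀.
There is insufficient evidence to reject the null hypothesis; the result is not statistically significant at the 0.05 level.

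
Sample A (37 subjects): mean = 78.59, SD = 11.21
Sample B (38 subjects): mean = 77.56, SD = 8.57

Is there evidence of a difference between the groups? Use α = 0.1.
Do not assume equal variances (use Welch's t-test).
Welch's two-sample t-test:
H₀: μ₁ = μ₂
H₁: μ₁ ≠ μ₂
s₁²/n₁ = 11.21²/37 = 3.3963,  s₂²/n₂ = 8.57²/38 = 1.9328
SE = √(s₁²/n₁ + s₂²/n₂) = √(3.3963 + 1.9328) = 2.3085
df (Welch-Satterthwaite) = (s₁²/n₁ + s₂²/n₂)² / [(s₁²/n₁)²/(n₁-1) + (s₂²/n₂)²/(n₂-1)] ≈ 67.40
t = (x̄₁ - x̄₂) / SE = (78.59 - 77.56) / 2.3085 = 1.03 / 2.3085 = 0.446
p-value = 0.6569

Since p-value > α = 0.1, we fail to reject H₀.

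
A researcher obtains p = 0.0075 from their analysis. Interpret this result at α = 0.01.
Since p = 0.0075 < α = 0.01, reject H₀.
There is sufficient evidence to reject the null hypothesis; the result is statistically significant at the 0.01 level.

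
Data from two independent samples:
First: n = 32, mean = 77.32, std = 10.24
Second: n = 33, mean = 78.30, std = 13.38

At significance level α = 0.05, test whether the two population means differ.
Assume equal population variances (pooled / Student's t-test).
Student's two-sample t-test (equal variances):
H₀: μ₁ = μ₂
H₁: μ₁ ≠ μ₂
df = n₁ + n₂ - 2 = 63
Pooled variance s_p² = [(n₁-1)s₁² + (n₂-1)s₂²] / (n₁ + n₂ - 2) = [(31)(10.24²) + (32)(13.38²)] / 63 = 142.5296
SE = √(s_p²(1/n₁ + 1/n₂)) = √(142.5296 × (1/32 + 1/33)) = 2.9619
t = (x̄₁ - x̄₂) / SE = (77.32 - 78.30) / 2.9619 = -0.98 / 2.9619 = -0.331
p-value = 0.7418

Since p-value > α = 0.05, we fail to reject H₀.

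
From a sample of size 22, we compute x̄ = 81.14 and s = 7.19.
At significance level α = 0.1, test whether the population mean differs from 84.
One-sample t-test:
H₀: μ = 84
H₁: μ ≠ 84
df = n - 1 = 21
t = (x̄ - μ₀) / (s/√n) = (81.14 - 84) / (7.19/√22) = -1.866
p-value = 0.0761

Since p-value < α = 0.1, we reject H₀.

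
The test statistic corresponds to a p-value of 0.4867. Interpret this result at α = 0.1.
Since p = 0.4867 > α = 0.1, fail to reject H₀.
There is insufficient evidence to reject the null hypothesis; the result is not statistically significant at the 0.1 level.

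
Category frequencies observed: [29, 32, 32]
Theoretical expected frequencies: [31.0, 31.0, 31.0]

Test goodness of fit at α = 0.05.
Chi-square goodness of fit test:
H₀: observed counts match expected distribution
H₁: observed counts differ from expected distribution
df = k - 1 = 2
χ² = Σ(O - E)²/E
   = (29 - 31.0)²/31.0 + (32 - 31.0)²/31.0 + (32 - 31.0)²/31.0
   = 0.129 + 0.032 + 0.032
   = 0.19
p-value = 0.9078

Since p-value > α = 0.05, we fail to reject H₀.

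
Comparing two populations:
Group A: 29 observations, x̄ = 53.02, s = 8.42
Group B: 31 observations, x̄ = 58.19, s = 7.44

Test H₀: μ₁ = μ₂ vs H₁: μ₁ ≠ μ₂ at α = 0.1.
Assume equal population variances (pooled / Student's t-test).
Student's two-sample t-test (equal variances):
H₀: μ₁ = μ₂
H₁: μ₁ ≠ μ₂
df = n₁ + n₂ - 2 = 58
Pooled variance s_p² = [(n₁-1)s₁² + (n₂-1)s₂²] / (n₁ + n₂ - 2) = [(28)(8.42²) + (30)(7.44²)] / 58 = 62.8570
SE = √(s_p²(1/n₁ + 1/n₂)) = √(62.8570 × (1/29 + 1/31)) = 2.0482
t = (x̄₁ - x̄₂) / SE = (53.02 - 58.19) / 2.0482 = -5.17 / 2.0482 = -2.524
p-value = 0.0144

Since p-value < α = 0.1, we reject H₀.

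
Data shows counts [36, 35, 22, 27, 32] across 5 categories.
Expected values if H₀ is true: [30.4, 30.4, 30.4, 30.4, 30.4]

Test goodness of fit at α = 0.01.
Chi-square goodness of fit test:
H₀: observed counts match expected distribution
H₁: observed counts differ from expected distribution
df = k - 1 = 4
χ² = Σ(O - E)²/E
   = (36 - 30.4)²/30.4 + (35 - 30.4)²/30.4 + (22 - 30.4)²/30.4 + (27 - 30.4)²/30.4 + (32 - 30.4)²/30.4
   = 1.032 + 0.696 + 2.321 + 0.380 + 0.084
   = 4.51
p-value = 0.3410

Since p-value > α = 0.01, we fail to reject H₀.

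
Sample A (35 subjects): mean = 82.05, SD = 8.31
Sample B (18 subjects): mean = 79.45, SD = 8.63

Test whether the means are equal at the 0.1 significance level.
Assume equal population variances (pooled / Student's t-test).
Student's two-sample t-test (equal variances):
H₀: μ₁ = μ₂
H₁: μ₁ ≠ μ₂
df = n₁ + n₂ - 2 = 51
Pooled variance s_p² = [(n₁-1)s₁² + (n₂-1)s₂²] / (n₁ + n₂ - 2) = [(34)(8.31²) + (17)(8.63²)] / 51 = 70.8630
SE = √(s_p²(1/n₁ + 1/n₂)) = √(70.8630 × (1/35 + 1/18)) = 2.4416
t = (x̄₁ - x̄₂) / SE = (82.05 - 79.45) / 2.4416 = 2.60 / 2.4416 = 1.065
p-value = 0.2920

Since p-value > α = 0.1, we fail to reject H₀.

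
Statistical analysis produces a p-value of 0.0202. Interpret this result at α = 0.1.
Since p = 0.0202 < α = 0.1, reject H₀.
There is sufficient evidence to reject the null hypothesis; the result is statistically significant at the 0.1 level.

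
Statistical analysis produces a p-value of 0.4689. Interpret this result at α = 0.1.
Since p = 0.4689 > α = 0.1, fail to reject H₀.
There is insufficient evidence to reject the null hypothesis; the result is not statistically significant at the 0.1 level.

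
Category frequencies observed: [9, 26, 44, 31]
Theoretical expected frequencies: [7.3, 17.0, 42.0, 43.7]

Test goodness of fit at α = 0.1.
Chi-square goodness of fit test:
H₀: observed counts match expected distribution
H₁: observed counts differ from expected distribution
df = k - 1 = 3
χ² = Σ(O - E)²/E
   = (9 - 7.3)²/7.3 + (26 - 17.0)²/17.0 + (44 - 42.0)²/42.0 + (31 - 43.7)²/43.7
   = 0.396 + 4.765 + 0.095 + 3.691
   = 8.95
p-value = 0.0300

Since p-value < α = 0.1, we reject H₀.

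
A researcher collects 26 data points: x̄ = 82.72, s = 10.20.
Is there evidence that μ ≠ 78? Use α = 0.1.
One-sample t-test:
H₀: μ = 78
H₁: μ ≠ 78
df = n - 1 = 25
t = (x̄ - μ₀) / (s/√n) = (82.72 - 78) / (10.20/√26) = 2.360
p-value = 0.0264

Since p-value < α = 0.1, we reject H₀.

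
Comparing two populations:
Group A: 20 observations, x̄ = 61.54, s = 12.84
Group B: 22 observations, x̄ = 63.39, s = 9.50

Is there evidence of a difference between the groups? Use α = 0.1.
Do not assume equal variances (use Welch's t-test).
Welch's two-sample t-test:
H₀: μ₁ = μ₂
H₁: μ₁ ≠ μ₂
s₁²/n₁ = 12.84²/20 = 8.2433,  s₂²/n₂ = 9.50²/22 = 4.1023
SE = √(s₁²/n₁ + s₂²/n₂) = √(8.2433 + 4.1023) = 3.5136
df (Welch-Satterthwaite) = (s₁²/n₁ + s₂²/n₂)² / [(s₁²/n₁)²/(n₁-1) + (s₂²/n₂)²/(n₂-1)] ≈ 34.82
t = (x̄₁ - x̄₂) / SE = (61.54 - 63.39) / 3.5136 = -1.85 / 3.5136 = -0.527
p-value = 0.6019

Since p-value > α = 0.1, we fail to reject H₀.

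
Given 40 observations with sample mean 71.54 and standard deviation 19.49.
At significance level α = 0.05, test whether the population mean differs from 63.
One-sample t-test:
H₀: μ = 63
H₁: μ ≠ 63
df = n - 1 = 39
t = (x̄ - μ₀) / (s/√n) = (71.54 - 63) / (19.49/√40) = 2.771
p-value = 0.0085

Since p-value < α = 0.05, we reject H₀.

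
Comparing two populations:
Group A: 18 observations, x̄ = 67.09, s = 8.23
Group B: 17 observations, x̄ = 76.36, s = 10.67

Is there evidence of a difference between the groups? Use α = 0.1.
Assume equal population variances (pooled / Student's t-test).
Student's two-sample t-test (equal variances):
H₀: μ₁ = μ₂
H₁: μ₁ ≠ μ₂
df = n₁ + n₂ - 2 = 33
Pooled variance s_p² = [(n₁-1)s₁² + (n₂-1)s₂²] / (n₁ + n₂ - 2) = [(17)(8.23²) + (16)(10.67²)] / 33 = 90.0922
SE = √(s_p²(1/n₁ + 1/n₂)) = √(90.0922 × (1/18 + 1/17)) = 3.2101
t = (x̄₁ - x̄₂) / SE = (67.09 - 76.36) / 3.2101 = -9.27 / 3.2101 = -2.888
p-value = 0.0068

Since p-value < α = 0.1, we reject H₀.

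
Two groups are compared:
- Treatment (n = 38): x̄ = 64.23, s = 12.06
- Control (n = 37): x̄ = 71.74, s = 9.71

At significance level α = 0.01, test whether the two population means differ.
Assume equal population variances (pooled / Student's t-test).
Student's two-sample t-test (equal variances):
H₀: μ₁ = μ₂
H₁: μ₁ ≠ μ₂
df = n₁ + n₂ - 2 = 73
Pooled variance s_p² = [(n₁-1)s₁² + (n₂-1)s₂²] / (n₁ + n₂ - 2) = [(37)(12.06²) + (36)(9.71²)] / 73 = 120.2143
SE = √(s_p²(1/n₁ + 1/n₂)) = √(120.2143 × (1/38 + 1/37)) = 2.5323
t = (x̄₁ - x̄₂) / SE = (64.23 - 71.74) / 2.5323 = -7.51 / 2.5323 = -2.966
p-value = 0.0041

Since p-value < α = 0.01, we reject H₀.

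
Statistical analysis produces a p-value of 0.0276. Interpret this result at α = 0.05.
Since p = 0.0276 < α = 0.05, reject H₀.
There is sufficient evidence to reject the null hypothesis; the result is statistically significant at the 0.05 level.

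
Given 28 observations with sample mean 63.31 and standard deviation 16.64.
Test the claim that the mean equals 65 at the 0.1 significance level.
One-sample t-test:
H₀: μ = 65
H₁: μ ≠ 65
df = n - 1 = 27
t = (x̄ - μ₀) / (s/√n) = (63.31 - 65) / (16.64/√28) = -0.537
p-value = 0.5954

Since p-value > α = 0.1, we fail to reject H₀.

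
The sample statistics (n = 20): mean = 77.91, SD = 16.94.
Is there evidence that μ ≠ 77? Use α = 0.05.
One-sample t-test:
H₀: μ = 77
H₁: μ ≠ 77
df = n - 1 = 19
t = (x̄ - μ₀) / (s/√n) = (77.91 - 77) / (16.94/√20) = 0.240
p-value = 0.8127

Since p-value > α = 0.05, we fail to reject H₀.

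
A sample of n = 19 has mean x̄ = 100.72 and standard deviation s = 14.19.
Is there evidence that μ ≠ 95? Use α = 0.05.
One-sample t-test:
H₀: μ = 95
H₁: μ ≠ 95
df = n - 1 = 18
t = (x̄ - μ₀) / (s/√n) = (100.72 - 95) / (14.19/√19) = 1.757
p-value = 0.0959

Since p-value > α = 0.05, we fail to reject H₀.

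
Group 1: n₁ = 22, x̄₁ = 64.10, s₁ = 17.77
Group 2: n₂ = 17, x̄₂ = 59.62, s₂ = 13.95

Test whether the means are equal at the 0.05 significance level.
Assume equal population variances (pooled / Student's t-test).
Student's two-sample t-test (equal variances):
H₀: μ₁ = μ₂
H₁: μ₁ ≠ μ₂
df = n₁ + n₂ - 2 = 37
Pooled variance s_p² = [(n₁-1)s₁² + (n₂-1)s₂²] / (n₁ + n₂ - 2) = [(21)(17.77²) + (16)(13.95²)] / 37 = 263.3749
SE = √(s_p²(1/n₁ + 1/n₂)) = √(263.3749 × (1/22 + 1/17)) = 5.2406
t = (x̄₁ - x̄₂) / SE = (64.10 - 59.62) / 5.2406 = 4.48 / 5.2406 = 0.855
p-value = 0.3981

Since p-value > α = 0.05, we fail to reject H₀.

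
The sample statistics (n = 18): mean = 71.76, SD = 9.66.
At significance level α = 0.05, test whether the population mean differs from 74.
One-sample t-test:
H₀: μ = 74
H₁: μ ≠ 74
df = n - 1 = 17
t = (x̄ - μ₀) / (s/√n) = (71.76 - 74) / (9.66/√18) = -0.984
p-value = 0.3390

Since p-value > α = 0.05, we fail to reject H₀.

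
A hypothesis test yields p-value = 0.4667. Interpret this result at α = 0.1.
Since p = 0.4667 > α = 0.1, fail to reject H₀.
There is insufficient evidence to reject the null hypothesis; the result is not statistically significant at the 0.1 level.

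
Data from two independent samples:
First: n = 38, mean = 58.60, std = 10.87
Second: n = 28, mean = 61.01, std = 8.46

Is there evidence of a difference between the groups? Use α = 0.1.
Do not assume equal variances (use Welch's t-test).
Welch's two-sample t-test:
H₀: μ₁ = μ₂
H₁: μ₁ ≠ μ₂
s₁²/n₁ = 10.87²/38 = 3.1094,  s₂²/n₂ = 8.46²/28 = 2.5561
SE = √(s₁²/n₁ + s₂²/n₂) = √(3.1094 + 2.5561) = 2.3802
df (Welch-Satterthwaite) = (s₁²/n₁ + s₂²/n₂)² / [(s₁²/n₁)²/(n₁-1) + (s₂²/n₂)²/(n₂-1)] ≈ 63.78
t = (x̄₁ - x̄₂) / SE = (58.60 - 61.01) / 2.3802 = -2.41 / 2.3802 = -1.013
p-value = 0.3151

Since p-value > α = 0.1, we fail to reject H₀.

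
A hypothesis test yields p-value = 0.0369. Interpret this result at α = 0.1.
Since p = 0.0369 < α = 0.1, reject H₀.
There is sufficient evidence to reject the null hypothesis; the result is statistically significant at the 0.1 level.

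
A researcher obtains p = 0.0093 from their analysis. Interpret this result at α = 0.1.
Since p = 0.0093 < α = 0.1, reject H₀.
There is sufficient evidence to reject the null hypothesis; the result is statistically significant at the 0.1 level.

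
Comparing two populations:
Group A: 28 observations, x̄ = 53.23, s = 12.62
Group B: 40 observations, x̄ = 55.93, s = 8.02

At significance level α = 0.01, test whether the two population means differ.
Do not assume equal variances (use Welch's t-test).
Welch's two-sample t-test:
H₀: μ₁ = μ₂
H₁: μ₁ ≠ μ₂
s₁²/n₁ = 12.62²/28 = 5.6880,  s₂²/n₂ = 8.02²/40 = 1.6080
SE = √(s₁²/n₁ + s₂²/n₂) = √(5.6880 + 1.6080) = 2.7011
df (Welch-Satterthwaite) = (s₁²/n₁ + s₂²/n₂)² / [(s₁²/n₁)²/(n₁-1) + (s₂²/n₂)²/(n₂-1)] ≈ 42.09
t = (x̄₁ - x̄₂) / SE = (53.23 - 55.93) / 2.7011 = -2.70 / 2.7011 = -1.000
p-value = 0.3232

Since p-value > α = 0.01, we fail to reject H₀.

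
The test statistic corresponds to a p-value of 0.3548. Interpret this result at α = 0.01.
Since p = 0.3548 > α = 0.01, fail to reject H₀.
There is insufficient evidence to reject the null hypothesis; the result is not statistically significant at the 0.01 level.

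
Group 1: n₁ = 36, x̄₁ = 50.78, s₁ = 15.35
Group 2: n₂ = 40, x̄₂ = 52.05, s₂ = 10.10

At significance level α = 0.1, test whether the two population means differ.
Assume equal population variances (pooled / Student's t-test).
Student's two-sample t-test (equal variances):
H₀: μ₁ = μ₂
H₁: μ₁ ≠ μ₂
df = n₁ + n₂ - 2 = 74
Pooled variance s_p² = [(n₁-1)s₁² + (n₂-1)s₂²] / (n₁ + n₂ - 2) = [(35)(15.35²) + (39)(10.10²)] / 74 = 165.2051
SE = √(s_p²(1/n₁ + 1/n₂)) = √(165.2051 × (1/36 + 1/40)) = 2.9528
t = (x̄₁ - x̄₂) / SE = (50.78 - 52.05) / 2.9528 = -1.27 / 2.9528 = -0.430
p-value = 0.6684

Since p-value > α = 0.1, we fail to reject H₀.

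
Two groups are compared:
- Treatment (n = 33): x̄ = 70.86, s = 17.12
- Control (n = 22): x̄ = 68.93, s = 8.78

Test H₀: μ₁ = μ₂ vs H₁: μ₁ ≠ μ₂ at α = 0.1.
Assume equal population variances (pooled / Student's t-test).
Student's two-sample t-test (equal variances):
H₀: μ₁ = μ₂
H₁: μ₁ ≠ μ₂
df = n₁ + n₂ - 2 = 53
Pooled variance s_p² = [(n₁-1)s₁² + (n₂-1)s₂²] / (n₁ + n₂ - 2) = [(32)(17.12²) + (21)(8.78²)] / 53 = 207.5071
SE = √(s_p²(1/n₁ + 1/n₂)) = √(207.5071 × (1/33 + 1/22)) = 3.9649
t = (x̄₁ - x̄₂) / SE = (70.86 - 68.93) / 3.9649 = 1.93 / 3.9649 = 0.487
p-value = 0.6284

Since p-value > α = 0.1, we fail to reject H₀.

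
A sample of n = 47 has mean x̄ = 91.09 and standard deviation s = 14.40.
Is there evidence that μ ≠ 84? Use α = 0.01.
One-sample t-test:
H₀: μ = 84
H₁: μ ≠ 84
df = n - 1 = 46
t = (x̄ - μ₀) / (s/√n) = (91.09 - 84) / (14.40/√47) = 3.375
p-value = 0.0015

Since p-value < α = 0.01, we reject H₀.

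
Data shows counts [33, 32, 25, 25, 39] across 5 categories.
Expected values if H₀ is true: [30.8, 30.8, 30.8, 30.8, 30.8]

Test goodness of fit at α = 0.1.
Chi-square goodness of fit test:
H₀: observed counts match expected distribution
H₁: observed counts differ from expected distribution
df = k - 1 = 4
χ² = Σ(O - E)²/E
   = (33 - 30.8)²/30.8 + (32 - 30.8)²/30.8 + (25 - 30.8)²/30.8 + (25 - 30.8)²/30.8 + (39 - 30.8)²/30.8
   = 0.157 + 0.047 + 1.092 + 1.092 + 2.183
   = 4.57
p-value = 0.3342

Since p-value > α = 0.1, we fail to reject H₀.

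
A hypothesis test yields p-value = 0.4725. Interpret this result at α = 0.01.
Since p = 0.4725 > α = 0.01, fail to reject H₀.
There is insufficient evidence to reject the null hypothesis; the result is not statistically significant at the 0.01 level.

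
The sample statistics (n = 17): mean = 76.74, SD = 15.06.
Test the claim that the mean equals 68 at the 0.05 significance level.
One-sample t-test:
H₀: μ = 68
H₁: μ ≠ 68
df = n - 1 = 16
t = (x̄ - μ₀) / (s/√n) = (76.74 - 68) / (15.06/√17) = 2.393
p-value = 0.0293

Since p-value < α = 0.05, we reject H₀.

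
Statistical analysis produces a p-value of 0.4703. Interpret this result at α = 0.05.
Since p = 0.4703 > α = 0.05, fail to reject H₀.
There is insufficient evidence to reject the null hypothesis; the result is not statistically significant at the 0.05 level.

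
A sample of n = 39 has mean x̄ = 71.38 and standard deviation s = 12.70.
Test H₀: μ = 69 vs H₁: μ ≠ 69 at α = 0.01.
One-sample t-test:
H₀: μ = 69
H₁: μ ≠ 69
df = n - 1 = 38
t = (x̄ - μ₀) / (s/√n) = (71.38 - 69) / (12.70/√39) = 1.170
p-value = 0.2492

Since p-value > α = 0.01, we fail to reject H₀.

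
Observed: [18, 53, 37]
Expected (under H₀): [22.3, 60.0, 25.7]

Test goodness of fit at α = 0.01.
Chi-square goodness of fit test:
H₀: observed counts match expected distribution
H₁: observed counts differ from expected distribution
df = k - 1 = 2
χ² = Σ(O - E)²/E
   = (18 - 22.3)²/22.3 + (53 - 60.0)²/60.0 + (37 - 25.7)²/25.7
   = 0.829 + 0.817 + 4.968
   = 6.61
p-value = 0.0366

Since p-value > α = 0.01, we fail to reject H₀.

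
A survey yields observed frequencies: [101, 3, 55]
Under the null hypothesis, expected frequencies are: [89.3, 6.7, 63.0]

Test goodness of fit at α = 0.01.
Chi-square goodness of fit test:
H₀: observed counts match expected distribution
H₁: observed counts differ from expected distribution
df = k - 1 = 2
χ² = Σ(O - E)²/E
   = (101 - 89.3)²/89.3 + (3 - 6.7)²/6.7 + (55 - 63.0)²/63.0
   = 1.533 + 2.043 + 1.016
   = 4.59
p-value = 0.1007

Since p-value > α = 0.01, we fail to reject H₀.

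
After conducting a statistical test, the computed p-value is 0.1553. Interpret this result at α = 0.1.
Since p = 0.1553 > α = 0.1, fail to reject H₀.
There is insufficient evidence to reject the null hypothesis; the result is not statistically significant at the 0.1 level.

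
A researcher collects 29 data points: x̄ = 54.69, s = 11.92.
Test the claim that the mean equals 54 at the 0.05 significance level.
One-sample t-test:
H₀: μ = 54
H₁: μ ≠ 54
df = n - 1 = 28
t = (x̄ - μ₀) / (s/√n) = (54.69 - 54) / (11.92/√29) = 0.312
p-value = 0.7576

Since p-value > α = 0.05, we fail to reject H₀.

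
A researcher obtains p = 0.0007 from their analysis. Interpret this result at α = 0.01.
Since p = 0.0007 < α = 0.01, reject H₀.
There is sufficient evidence to reject the null hypothesis; the result is statistically significant at the 0.01 level.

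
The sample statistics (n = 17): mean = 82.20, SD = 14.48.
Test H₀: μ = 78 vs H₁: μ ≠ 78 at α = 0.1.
One-sample t-test:
H₀: μ = 78
H₁: μ ≠ 78
df = n - 1 = 16
t = (x̄ - μ₀) / (s/√n) = (82.20 - 78) / (14.48/√17) = 1.196
p-value = 0.2491

Since p-value > α = 0.1, we fail to reject H₀.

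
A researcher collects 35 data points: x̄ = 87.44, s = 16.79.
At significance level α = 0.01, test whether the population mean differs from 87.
One-sample t-test:
H₀: μ = 87
H₁: μ ≠ 87
df = n - 1 = 34
t = (x̄ - μ₀) / (s/√n) = (87.44 - 87) / (16.79/√35) = 0.155
p-value = 0.8777

Since p-value > α = 0.01, we fail to reject H₀.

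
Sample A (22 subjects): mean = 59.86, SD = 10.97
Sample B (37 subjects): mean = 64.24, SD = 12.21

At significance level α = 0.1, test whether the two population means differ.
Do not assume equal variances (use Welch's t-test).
Welch's two-sample t-test:
H₀: μ₁ = μ₂
H₁: μ₁ ≠ μ₂
s₁²/n₁ = 10.97²/22 = 5.4700,  s₂²/n₂ = 12.21²/37 = 4.0293
SE = √(s₁²/n₁ + s₂²/n₂) = √(5.4700 + 4.0293) = 3.0821
df (Welch-Satterthwaite) = (s₁²/n₁ + s₂²/n₂)² / [(s₁²/n₁)²/(n₁-1) + (s₂²/n₂)²/(n₂-1)] ≈ 48.11
t = (x̄₁ - x̄₂) / SE = (59.86 - 64.24) / 3.0821 = -4.38 / 3.0821 = -1.421
p-value = 0.1617

Since p-value > α = 0.1, we fail to reject H₀.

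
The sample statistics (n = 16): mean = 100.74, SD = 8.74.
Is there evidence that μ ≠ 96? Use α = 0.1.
One-sample t-test:
H₀: μ = 96
H₁: μ ≠ 96
df = n - 1 = 15
t = (x̄ - μ₀) / (s/√n) = (100.74 - 96) / (8.74/√16) = 2.169
p-value = 0.0465

Since p-value < α = 0.1, we reject H₀.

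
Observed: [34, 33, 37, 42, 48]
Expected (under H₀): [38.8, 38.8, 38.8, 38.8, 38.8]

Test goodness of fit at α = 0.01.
Chi-square goodness of fit test:
H₀: observed counts match expected distribution
H₁: observed counts differ from expected distribution
df = k - 1 = 4
χ² = Σ(O - E)²/E
   = (34 - 38.8)²/38.8 + (33 - 38.8)²/38.8 + (37 - 38.8)²/38.8 + (42 - 38.8)²/38.8 + (48 - 38.8)²/38.8
   = 0.594 + 0.867 + 0.084 + 0.264 + 2.181
   = 3.99
p-value = 0.4074

Since p-value > α = 0.01, we fail to reject H₀.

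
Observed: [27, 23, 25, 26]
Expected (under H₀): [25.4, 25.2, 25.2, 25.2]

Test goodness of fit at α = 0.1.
Chi-square goodness of fit test:
H₀: observed counts match expected distribution
H₁: observed counts differ from expected distribution
df = k - 1 = 3
χ² = Σ(O - E)²/E
   = (27 - 25.4)²/25.4 + (23 - 25.2)²/25.2 + (25 - 25.2)²/25.2 + (26 - 25.2)²/25.2
   = 0.101 + 0.192 + 0.002 + 0.025
   = 0.32
p-value = 0.9563

Since p-value > α = 0.1, we fail to reject H₀.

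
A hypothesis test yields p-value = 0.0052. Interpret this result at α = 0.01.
Since p = 0.0052 < α = 0.01, reject H₀.
There is sufficient evidence to reject the null hypothesis; the result is statistically significant at the 0.01 level.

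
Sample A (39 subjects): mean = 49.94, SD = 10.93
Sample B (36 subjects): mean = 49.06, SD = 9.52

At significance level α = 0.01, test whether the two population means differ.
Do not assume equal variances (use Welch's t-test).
Welch's two-sample t-test:
H₀: μ₁ = μ₂
H₁: μ₁ ≠ μ₂
s₁²/n₁ = 10.93²/39 = 3.0632,  s₂²/n₂ = 9.52²/36 = 2.5175
SE = √(s₁²/n₁ + s₂²/n₂) = √(3.0632 + 2.5175) = 2.3624
df (Welch-Satterthwaite) = (s₁²/n₁ + s₂²/n₂)² / [(s₁²/n₁)²/(n₁-1) + (s₂²/n₂)²/(n₂-1)] ≈ 72.77
t = (x̄₁ - x̄₂) / SE = (49.94 - 49.06) / 2.3624 = 0.88 / 2.3624 = 0.373
p-value = 0.7106

Since p-value > α = 0.01, we fail to reject H₀.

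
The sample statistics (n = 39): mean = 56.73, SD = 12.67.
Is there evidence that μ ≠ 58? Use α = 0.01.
One-sample t-test:
H₀: μ = 58
H₁: μ ≠ 58
df = n - 1 = 38
t = (x̄ - μ₀) / (s/√n) = (56.73 - 58) / (12.67/√39) = -0.626
p-value = 0.5351

Since p-value > α = 0.01, we fail to reject H₀.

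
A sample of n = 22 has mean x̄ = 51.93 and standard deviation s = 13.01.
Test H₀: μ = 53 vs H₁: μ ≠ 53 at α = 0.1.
One-sample t-test:
H₀: μ = 53
H₁: μ ≠ 53
df = n - 1 = 21
t = (x̄ - μ₀) / (s/√n) = (51.93 - 53) / (13.01/√22) = -0.386
p-value = 0.7036

Since p-value > α = 0.1, we fail to reject H₀.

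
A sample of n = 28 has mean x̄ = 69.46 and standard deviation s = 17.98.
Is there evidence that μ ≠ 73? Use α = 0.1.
One-sample t-test:
H₀: μ = 73
H₁: μ ≠ 73
df = n - 1 = 27
t = (x̄ - μ₀) / (s/√n) = (69.46 - 73) / (17.98/√28) = -1.042
p-value = 0.3067

Since p-value > α = 0.1, we fail to reject H₀.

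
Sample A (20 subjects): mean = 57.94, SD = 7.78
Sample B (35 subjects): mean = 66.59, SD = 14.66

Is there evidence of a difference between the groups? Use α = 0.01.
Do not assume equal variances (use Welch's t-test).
Welch's two-sample t-test:
H₀: μ₁ = μ₂
H₁: μ₁ ≠ μ₂
s₁²/n₁ = 7.78²/20 = 3.0264,  s₂²/n₂ = 14.66²/35 = 6.1404
SE = √(s₁²/n₁ + s₂²/n₂) = √(3.0264 + 6.1404) = 3.0277
df (Welch-Satterthwaite) = (s₁²/n₁ + s₂²/n₂)² / [(s₁²/n₁)²/(n₁-1) + (s₂²/n₂)²/(n₂-1)] ≈ 52.82
t = (x̄₁ - x̄₂) / SE = (57.94 - 66.59) / 3.0277 = -8.65 / 3.0277 = -2.857
p-value = 0.0061

Since p-value < α = 0.01, we reject H₀.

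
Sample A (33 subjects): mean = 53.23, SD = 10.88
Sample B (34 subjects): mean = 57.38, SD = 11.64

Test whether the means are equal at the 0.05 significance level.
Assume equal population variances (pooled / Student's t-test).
Student's two-sample t-test (equal variances):
H₀: μ₁ = μ₂
H₁: μ₁ ≠ μ₂
df = n₁ + n₂ - 2 = 65
Pooled variance s_p² = [(n₁-1)s₁² + (n₂-1)s₂²] / (n₁ + n₂ - 2) = [(32)(10.88²) + (33)(11.64²)] / 65 = 127.0637
SE = √(s_p²(1/n₁ + 1/n₂)) = √(127.0637 × (1/33 + 1/34)) = 2.7546
t = (x̄₁ - x̄₂) / SE = (53.23 - 57.38) / 2.7546 = -4.15 / 2.7546 = -1.507
p-value = 0.1368

Since p-value > α = 0.05, we fail to reject H₀.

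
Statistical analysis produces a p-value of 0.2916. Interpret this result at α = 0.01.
Since p = 0.2916 > α = 0.01, fail to reject H₀.
There is insufficient evidence to reject the null hypothesis; the result is not statistically significant at the 0.01 level.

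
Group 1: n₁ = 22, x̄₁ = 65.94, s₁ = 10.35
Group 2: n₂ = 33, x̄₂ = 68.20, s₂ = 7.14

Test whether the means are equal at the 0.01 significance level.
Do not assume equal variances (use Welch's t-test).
Welch's two-sample t-test:
H₀: μ₁ = μ₂
H₁: μ₁ ≠ μ₂
s₁²/n₁ = 10.35²/22 = 4.8692,  s₂²/n₂ = 7.14²/33 = 1.5448
SE = √(s₁²/n₁ + s₂²/n₂) = √(4.8692 + 1.5448) = 2.5326
df (Welch-Satterthwaite) = (s₁²/n₁ + s₂²/n₂)² / [(s₁²/n₁)²/(n₁-1) + (s₂²/n₂)²/(n₂-1)] ≈ 34.18
t = (x̄₁ - x̄₂) / SE = (65.94 - 68.20) / 2.5326 = -2.26 / 2.5326 = -0.892
p-value = 0.3784

Since p-value > α = 0.01, we fail to reject H₀.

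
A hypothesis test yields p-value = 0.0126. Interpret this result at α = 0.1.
Since p = 0.0126 < α = 0.1, reject H₀.
There is sufficient evidence to reject the null hypothesis; the result is statistically significant at the 0.1 level.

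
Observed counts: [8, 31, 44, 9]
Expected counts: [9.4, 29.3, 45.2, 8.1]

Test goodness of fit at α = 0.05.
Chi-square goodness of fit test:
H₀: observed counts match expected distribution
H₁: observed counts differ from expected distribution
df = k - 1 = 3
χ² = Σ(O - E)²/E
   = (8 - 9.4)²/9.4 + (31 - 29.3)²/29.3 + (44 - 45.2)²/45.2 + (9 - 8.1)²/8.1
   = 0.209 + 0.099 + 0.032 + 0.100
   = 0.44
p-value = 0.9321

Since p-value > α = 0.05, we fail to reject H₀.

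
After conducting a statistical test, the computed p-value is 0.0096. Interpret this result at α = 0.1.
Since p = 0.0096 < α = 0.1, reject H₀.
There is sufficient evidence to reject the null hypothesis; the result is statistically significant at the 0.1 level.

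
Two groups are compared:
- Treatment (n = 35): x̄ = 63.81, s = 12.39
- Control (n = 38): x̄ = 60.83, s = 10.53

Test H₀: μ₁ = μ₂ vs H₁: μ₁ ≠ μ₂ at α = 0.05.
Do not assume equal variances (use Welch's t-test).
Welch's two-sample t-test:
H₀: μ₁ = μ₂
H₁: μ₁ ≠ μ₂
s₁²/n₁ = 12.39²/35 = 4.3861,  s₂²/n₂ = 10.53²/38 = 2.9179
SE = √(s₁²/n₁ + s₂²/n₂) = √(4.3861 + 2.9179) = 2.7026
df (Welch-Satterthwaite) = (s₁²/n₁ + s₂²/n₂)² / [(s₁²/n₁)²/(n₁-1) + (s₂²/n₂)²/(n₂-1)] ≈ 67.03
t = (x̄₁ - x̄₂) / SE = (63.81 - 60.83) / 2.7026 = 2.98 / 2.7026 = 1.103
p-value = 0.2741

Since p-value > α = 0.05, we fail to reject H₀.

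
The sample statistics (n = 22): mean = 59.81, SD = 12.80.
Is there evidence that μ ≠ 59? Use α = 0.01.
One-sample t-test:
H₀: μ = 59
H₁: μ ≠ 59
df = n - 1 = 21
t = (x̄ - μ₀) / (s/√n) = (59.81 - 59) / (12.80/√22) = 0.297
p-value = 0.7695

Since p-value > α = 0.01, we fail to reject H₀.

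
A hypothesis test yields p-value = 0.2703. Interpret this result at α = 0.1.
Since p = 0.2703 > α = 0.1, fail to reject H₀.
There is insufficient evidence to reject the null hypothesis; the result is not statistically significant at the 0.1 level.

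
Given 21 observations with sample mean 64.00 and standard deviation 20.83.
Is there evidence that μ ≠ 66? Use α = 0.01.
One-sample t-test:
H₀: μ = 66
H₁: μ ≠ 66
df = n - 1 = 20
t = (x̄ - μ₀) / (s/√n) = (64.00 - 66) / (20.83/√21) = -0.440
p-value = 0.6647

Since p-value > α = 0.01, we fail to reject H₀.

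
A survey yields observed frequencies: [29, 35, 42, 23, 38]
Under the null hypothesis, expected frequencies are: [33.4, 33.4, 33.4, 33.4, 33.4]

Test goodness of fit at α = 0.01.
Chi-square goodness of fit test:
H₀: observed counts match expected distribution
H₁: observed counts differ from expected distribution
df = k - 1 = 4
χ² = Σ(O - E)²/E
   = (29 - 33.4)²/33.4 + (35 - 33.4)²/33.4 + (42 - 33.4)²/33.4 + (23 - 33.4)²/33.4 + (38 - 33.4)²/33.4
   = 0.580 + 0.077 + 2.214 + 3.238 + 0.634
   = 6.74
p-value = 0.1501

Since p-value > α = 0.01, we fail to reject H₀.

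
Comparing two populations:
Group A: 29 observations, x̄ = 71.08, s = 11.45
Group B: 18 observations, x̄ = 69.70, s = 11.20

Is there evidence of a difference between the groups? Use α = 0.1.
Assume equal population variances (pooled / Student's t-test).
Student's two-sample t-test (equal variances):
H₀: μ₁ = μ₂
H₁: μ₁ ≠ μ₂
df = n₁ + n₂ - 2 = 45
Pooled variance s_p² = [(n₁-1)s₁² + (n₂-1)s₂²] / (n₁ + n₂ - 2) = [(28)(11.45²) + (17)(11.20²)] / 45 = 128.9633
SE = √(s_p²(1/n₁ + 1/n₂)) = √(128.9633 × (1/29 + 1/18)) = 3.4076
t = (x̄₁ - x̄₂) / SE = (71.08 - 69.70) / 3.4076 = 1.38 / 3.4076 = 0.405
p-value = 0.6874

Since p-value > α = 0.1, we fail to reject H₀.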